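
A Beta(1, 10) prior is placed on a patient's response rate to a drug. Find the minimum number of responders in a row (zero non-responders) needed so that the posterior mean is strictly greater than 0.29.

After k responders and 0 non-responders the posterior is Beta(1+k, 10), with mean (1+k)/(1+10+k).
Set (1+k)/(11+k) > 0.29 and solve: k > (0.29·11 − 1)/(1 − 0.29) = 3.085.
The smallest integer exceeding 3.085 is 4.

k = 4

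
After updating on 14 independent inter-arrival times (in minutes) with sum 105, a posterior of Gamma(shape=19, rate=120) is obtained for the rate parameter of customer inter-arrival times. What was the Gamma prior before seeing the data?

For an exponential likelihood with a Gamma(α, β) prior on the rate, n observations with total T give posterior Gamma(α+n, β+T).
So α = 19 − 14 = 5 and β = 120 − 105 = 15.

Gamma(shape=5, rate=15)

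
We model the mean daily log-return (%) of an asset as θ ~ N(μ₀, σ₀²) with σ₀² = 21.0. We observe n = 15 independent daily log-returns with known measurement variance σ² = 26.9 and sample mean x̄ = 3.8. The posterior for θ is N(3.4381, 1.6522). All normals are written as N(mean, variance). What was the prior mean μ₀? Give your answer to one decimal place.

μ₀ = -0.8

The posterior mean is a precision-weighted average: μ_n = (τ₀μ₀ + τ_data·x̄)/(τ₀+τ_data), with τ₀=1/σ₀² and τ_data=n/σ².
Here τ₀ = 1/21.0 = 0.047619 and τ_data = 15/26.9 = 0.557621, so τ_n = 0.605240.
Rearranging for μ₀: μ₀ = (μ_n·τ_n − τ_data·x̄)/τ₀ = (3.4381·0.605240 − 0.557621·3.8) / 0.047619 = -0.038084/0.047619 ≈ -0.8.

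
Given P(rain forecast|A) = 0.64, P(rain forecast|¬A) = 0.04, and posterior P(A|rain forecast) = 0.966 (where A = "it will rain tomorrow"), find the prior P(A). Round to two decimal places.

In odds form, posterior odds = prior odds × likelihood ratio, so prior odds = posterior odds ÷ LR.
Posterior odds = 0.966/(1−0.966) = 28.4118. LR = 0.64/0.04 = 16.0000.
Prior odds = 28.4118/16.0000 = 1.7757, so P(A) = 1.7757/(1+1.7757) ≈ 0.64.

P(A) = 0.64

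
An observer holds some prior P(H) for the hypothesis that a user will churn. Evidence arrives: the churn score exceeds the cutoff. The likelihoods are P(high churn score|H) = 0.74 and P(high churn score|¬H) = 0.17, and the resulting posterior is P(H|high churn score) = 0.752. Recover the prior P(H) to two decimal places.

P(H) = 0.41

Bayes' rule in odds form gives O(H|E) = O(H)·[P(E|H)/P(E|¬H)], hence O(H) = O(H|E)/LR.
Posterior odds = 0.752/(1−0.752) = 3.0323. LR = 0.74/0.17 = 4.3529.
Prior odds = 3.0323/4.3529 = 0.6966, so P(H) = 0.6966/(1+0.6966) ≈ 0.41.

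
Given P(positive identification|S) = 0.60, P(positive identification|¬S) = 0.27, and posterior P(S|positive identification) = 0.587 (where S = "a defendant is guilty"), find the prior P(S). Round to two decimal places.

In odds form, posterior odds = prior odds × likelihood ratio, so prior odds = posterior odds ÷ LR.
Posterior odds = 0.587/(1−0.587) = 1.4213. LR = 0.60/0.27 = 2.2222.
Prior odds = 1.4213/2.2222 = 0.6396, so P(S) = 0.6396/(1+0.6396) ≈ 0.39.

P(S) = 0.39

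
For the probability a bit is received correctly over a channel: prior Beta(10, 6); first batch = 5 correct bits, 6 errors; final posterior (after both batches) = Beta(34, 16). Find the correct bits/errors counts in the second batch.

Because Beta–binomial updating is additive in the counts, the combined data contributed (α_post−α_prior, β_post−β_prior) successes and failures.
Total across both batches: 34−10=24 correct bits, 16−6=10 errors.
Subtract the first batch: 24−5=19 correct bits and 10−6=4 errors.

19 correct bits and 4 errors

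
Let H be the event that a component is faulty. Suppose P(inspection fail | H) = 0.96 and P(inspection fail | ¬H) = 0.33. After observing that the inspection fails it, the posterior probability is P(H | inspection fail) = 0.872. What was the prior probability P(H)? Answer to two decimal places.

P(H) = 0.70

In odds form, posterior odds = prior odds × likelihood ratio, so prior odds = posterior odds ÷ LR.
Posterior odds = 0.872/(1−0.872) = 6.8125. LR = 0.96/0.33 = 2.9091.
Prior odds = 6.8125/2.9091 = 2.3418, so P(H) = 2.3418/(1+2.3418) ≈ 0.70.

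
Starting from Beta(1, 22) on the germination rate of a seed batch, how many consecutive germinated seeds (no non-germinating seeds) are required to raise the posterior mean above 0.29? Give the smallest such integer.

k = 8

After k germinated seeds and 0 non-germinating seeds the posterior is Beta(1+k, 22), with mean (1+k)/(1+22+k).
Set (1+k)/(23+k) > 0.29 and solve: k > (0.29·23 − 1)/(1 − 0.29) = 7.986.
The smallest integer exceeding 7.986 is 8.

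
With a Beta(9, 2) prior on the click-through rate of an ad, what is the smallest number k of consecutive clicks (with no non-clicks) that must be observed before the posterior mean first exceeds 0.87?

After k clicks and 0 non-clicks the posterior is Beta(9+k, 2), with mean (9+k)/(9+2+k).
Set (9+k)/(11+k) > 0.87 and solve: k > (0.87·11 − 9)/(1 − 0.87) = 4.385.
The smallest integer exceeding 4.385 is 5, and checking k=5: (14)/(16) = 0.8750 > 0.87.

k = 5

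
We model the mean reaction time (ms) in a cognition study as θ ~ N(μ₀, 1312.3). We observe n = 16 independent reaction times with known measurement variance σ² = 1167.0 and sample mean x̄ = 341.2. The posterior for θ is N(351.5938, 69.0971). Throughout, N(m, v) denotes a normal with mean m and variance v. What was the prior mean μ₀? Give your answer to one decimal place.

μ₀ = 538.6

The posterior mean is a precision-weighted average: μ_n = (τ₀μ₀ + τ_data·x̄)/(τ₀+τ_data), with τ₀=1/σ₀² and τ_data=n/σ².
Here τ₀ = 1/1312.3 = 0.000762 and τ_data = 16/1167.0 = 0.013710, so τ_n = 0.014472.
Rearranging for μ₀: μ₀ = (μ_n·τ_n − τ_data·x̄)/τ₀ = (351.5938·0.014472 − 0.013710·341.2) / 0.000762 = 0.410413/0.000762 ≈ 538.6.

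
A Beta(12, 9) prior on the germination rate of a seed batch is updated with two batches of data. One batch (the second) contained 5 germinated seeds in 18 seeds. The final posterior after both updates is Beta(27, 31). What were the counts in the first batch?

10 germinated seeds and 9 non-germinating seeds

Because Beta–binomial updating is additive in the counts, the combined data contributed (α_post−α_prior, β_post−β_prior) successes and failures.
Total across both batches: 27−12=15 germinated seeds, 31−9=22 non-germinating seeds.
Subtract the second batch: 15−5=10 germinated seeds and 22−13=9 non-germinating seeds.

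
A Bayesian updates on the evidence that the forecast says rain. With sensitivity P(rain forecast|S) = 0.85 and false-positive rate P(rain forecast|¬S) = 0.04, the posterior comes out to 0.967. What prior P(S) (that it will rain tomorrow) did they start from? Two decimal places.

P(S) = 0.58

In odds form, posterior odds = prior odds × likelihood ratio, so prior odds = posterior odds ÷ LR.
Posterior odds = 0.967/(1−0.967) = 29.3030. LR = 0.85/0.04 = 21.2500.
Prior odds = 29.3030/21.2500 = 1.3790, so P(S) = 1.3790/(1+1.3790) ≈ 0.58.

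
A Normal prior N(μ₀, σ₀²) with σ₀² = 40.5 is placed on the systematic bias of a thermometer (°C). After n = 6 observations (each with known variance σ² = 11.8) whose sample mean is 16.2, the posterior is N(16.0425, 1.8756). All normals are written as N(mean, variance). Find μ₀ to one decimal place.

μ₀ = 12.8

With known observation variance, the Normal–Normal posterior has precision τ_n = τ₀ + n/σ² and mean μ_n = (τ₀μ₀ + (n/σ²)x̄)/τ_n.
Here τ₀ = 1/40.5 = 0.024691 and τ_data = 6/11.8 = 0.508475, so τ_n = 0.533166.
Rearranging for μ₀: μ₀ = (μ_n·τ_n − τ_data·x̄)/τ₀ = (16.0425·0.533166 − 0.508475·16.2) / 0.024691 = 0.316021/0.024691 ≈ 12.8.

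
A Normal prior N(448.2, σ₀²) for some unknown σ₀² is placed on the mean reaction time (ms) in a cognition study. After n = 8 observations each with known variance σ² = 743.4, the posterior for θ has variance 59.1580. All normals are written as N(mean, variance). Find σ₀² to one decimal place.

σ₀² = 162.8

Posterior precision equals prior precision plus data precision: 1/σ_n² = 1/σ₀² + n/σ².
So 1/σ₀² = 1/59.1580 − 8/743.4 = 0.016904 − 0.010761 = 0.006143.
Hence σ₀² = 1/0.006143 ≈ 162.8.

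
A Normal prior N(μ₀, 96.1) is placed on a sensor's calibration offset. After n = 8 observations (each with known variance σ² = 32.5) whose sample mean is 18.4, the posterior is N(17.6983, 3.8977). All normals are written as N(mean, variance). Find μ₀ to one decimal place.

With known observation variance, the Normal–Normal posterior has precision τ_n = τ₀ + n/σ² and mean μ_n = (τ₀μ₀ + (n/σ²)x̄)/τ_n.
Here τ₀ = 1/96.1 = 0.010406 and τ_data = 8/32.5 = 0.246154, so τ_n = 0.256560.
Rearranging for μ₀: μ₀ = (μ_n·τ_n − τ_data·x̄)/τ₀ = (17.6983·0.256560 − 0.246154·18.4) / 0.010406 = 0.011442/0.010406 ≈ 1.1.

μ₀ = 1.1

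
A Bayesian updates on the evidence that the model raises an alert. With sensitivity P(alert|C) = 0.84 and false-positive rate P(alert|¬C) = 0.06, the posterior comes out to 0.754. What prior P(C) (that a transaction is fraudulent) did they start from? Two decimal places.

Bayes' rule in odds form gives O(C|E) = O(C)·[P(E|C)/P(E|¬C)], hence O(C) = O(C|E)/LR.
Posterior odds = 0.754/(1−0.754) = 3.0650. LR = 0.84/0.06 = 14.0000.
Prior odds = 3.0650/14.0000 = 0.2189, so P(C) = 0.2189/(1+0.2189) ≈ 0.18.

P(C) = 0.18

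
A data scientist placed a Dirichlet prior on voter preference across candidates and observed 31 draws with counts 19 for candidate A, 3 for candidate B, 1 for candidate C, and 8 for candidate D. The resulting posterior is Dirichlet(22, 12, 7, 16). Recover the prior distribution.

Dirichlet(3, 9, 6, 8)

For a Dirichlet(α) prior with multinomial counts c, the posterior is Dirichlet(α + c) componentwise.
Subtract each count from the matching posterior parameter: 22−19=3, 12−3=9, 7−1=6, 16−8=8.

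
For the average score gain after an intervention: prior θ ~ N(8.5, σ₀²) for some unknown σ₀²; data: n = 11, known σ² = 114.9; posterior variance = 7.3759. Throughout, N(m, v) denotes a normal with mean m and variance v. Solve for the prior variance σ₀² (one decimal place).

Posterior precision equals prior precision plus data precision: 1/σ_n² = 1/σ₀² + n/σ².
So 1/σ₀² = 1/7.3759 − 11/114.9 = 0.135577 − 0.095735 = 0.039842.
Hence σ₀² = 1/0.039842 ≈ 25.1.

σ₀² = 25.1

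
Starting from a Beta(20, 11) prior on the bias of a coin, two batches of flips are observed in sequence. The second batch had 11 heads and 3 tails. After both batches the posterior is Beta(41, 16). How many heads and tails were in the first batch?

Sequential conjugate updates are equivalent to a single update on the pooled data, so total successes = posterior α − prior α and total failures = posterior β − prior β.
Total across both batches: 41−20=21 heads, 16−11=5 tails.
Subtract the second batch: 21−11=10 heads and 5−3=2 tails.

10 heads and 2 tails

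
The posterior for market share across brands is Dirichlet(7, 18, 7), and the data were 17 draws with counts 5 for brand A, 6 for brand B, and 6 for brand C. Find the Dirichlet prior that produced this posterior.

For a Dirichlet(α) prior with multinomial counts c, the posterior is Dirichlet(α + c) componentwise.
Subtract each count from the matching posterior parameter: 7−5=2, 18−6=12, 7−6=1.

Dirichlet(2, 12, 1)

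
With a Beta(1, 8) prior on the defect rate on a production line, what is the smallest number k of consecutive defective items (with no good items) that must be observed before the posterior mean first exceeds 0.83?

After k defective items and 0 good items the posterior is Beta(1+k, 8), with mean (1+k)/(1+8+k).
Set (1+k)/(9+k) > 0.83 and solve: k > (0.83·9 − 1)/(1 − 0.83) = 38.059.
The smallest integer exceeding 38.059 is 39, and checking k=39: (40)/(48) = 0.8333 > 0.83.

k = 39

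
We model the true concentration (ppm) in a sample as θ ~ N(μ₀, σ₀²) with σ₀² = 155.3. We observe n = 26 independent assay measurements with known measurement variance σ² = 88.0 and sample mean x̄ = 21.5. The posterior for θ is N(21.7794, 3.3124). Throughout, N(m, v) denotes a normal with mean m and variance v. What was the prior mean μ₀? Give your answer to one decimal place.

μ₀ = 34.6

The posterior mean is a precision-weighted average: μ_n = (τ₀μ₀ + τ_data·x̄)/(τ₀+τ_data), with τ₀=1/σ₀² and τ_data=n/σ².
Here τ₀ = 1/155.3 = 0.006439 and τ_data = 26/88.0 = 0.295455, so τ_n = 0.301894.
Rearranging for μ₀: μ₀ = (μ_n·τ_n − τ_data·x̄)/τ₀ = (21.7794·0.301894 − 0.295455·21.5) / 0.006439 = 0.222788/0.006439 ≈ 34.6.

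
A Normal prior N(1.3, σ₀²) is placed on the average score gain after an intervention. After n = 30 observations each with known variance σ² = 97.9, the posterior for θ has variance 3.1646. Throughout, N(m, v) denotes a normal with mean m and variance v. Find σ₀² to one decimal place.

For the Normal–Normal model with known σ², precisions add: τ_n = τ₀ + n/σ².
So 1/σ₀² = 1/3.1646 − 30/97.9 = 0.315996 − 0.306435 = 0.009561.
Hence σ₀² = 1/0.009561 ≈ 104.6.

σ₀² = 104.6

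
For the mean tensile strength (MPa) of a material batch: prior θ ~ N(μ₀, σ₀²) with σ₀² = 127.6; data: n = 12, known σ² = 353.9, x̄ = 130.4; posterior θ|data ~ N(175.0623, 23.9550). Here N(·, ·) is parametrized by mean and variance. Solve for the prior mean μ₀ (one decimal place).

With known observation variance, the Normal–Normal posterior has precision τ_n = τ₀ + n/σ² and mean μ_n = (τ₀μ₀ + (n/σ²)x̄)/τ_n.
Here τ₀ = 1/127.6 = 0.007837 and τ_data = 12/353.9 = 0.033908, so τ_n = 0.041745.
Rearranging for μ₀: μ₀ = (μ_n·τ_n − τ_data·x̄)/τ₀ = (175.0623·0.041745 − 0.033908·130.4) / 0.007837 = 2.886373/0.007837 ≈ 368.3.

μ₀ = 368.3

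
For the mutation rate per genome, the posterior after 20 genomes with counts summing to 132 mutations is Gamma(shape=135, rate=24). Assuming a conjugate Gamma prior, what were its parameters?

Gamma(shape=3, rate=4)

A Gamma(α, β) prior (rate parametrization) on a Poisson rate with n observations summing to S gives posterior Gamma(α+S, β+n).
So α = 135 − 132 = 3 and β = 24 − 20 = 4.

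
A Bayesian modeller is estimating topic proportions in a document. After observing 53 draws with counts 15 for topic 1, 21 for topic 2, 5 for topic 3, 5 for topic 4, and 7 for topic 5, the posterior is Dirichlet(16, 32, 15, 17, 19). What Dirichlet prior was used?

Dirichlet(1, 11, 10, 12, 12)

For a Dirichlet(α) prior with multinomial counts c, the posterior is Dirichlet(α + c) componentwise.
Subtract each count from the matching posterior parameter: 16−15=1, 32−21=11, 15−5=10, 17−5=12, 19−7=12.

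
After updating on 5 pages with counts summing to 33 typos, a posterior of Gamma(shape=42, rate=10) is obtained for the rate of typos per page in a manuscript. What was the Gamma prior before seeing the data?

Gamma(shape=9, rate=5)

Gamma–Poisson conjugacy: posterior shape = α + Σxᵢ, posterior rate = β + n.
So α = 42 − 33 = 9 and β = 10 − 5 = 5.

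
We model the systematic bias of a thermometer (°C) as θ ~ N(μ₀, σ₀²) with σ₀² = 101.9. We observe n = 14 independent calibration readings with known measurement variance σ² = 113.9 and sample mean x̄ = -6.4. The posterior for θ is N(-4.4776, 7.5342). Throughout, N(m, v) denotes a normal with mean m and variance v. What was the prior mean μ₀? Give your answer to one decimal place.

The posterior mean is a precision-weighted average: μ_n = (τ₀μ₀ + τ_data·x̄)/(τ₀+τ_data), with τ₀=1/σ₀² and τ_data=n/σ².
Here τ₀ = 1/101.9 = 0.009814 and τ_data = 14/113.9 = 0.122915, so τ_n = 0.132729.
Rearranging for μ₀: μ₀ = (μ_n·τ_n − τ_data·x̄)/τ₀ = (-4.4776·0.132729 − 0.122915·-6.4) / 0.009814 = 0.192349/0.009814 ≈ 19.6.

μ₀ = 19.6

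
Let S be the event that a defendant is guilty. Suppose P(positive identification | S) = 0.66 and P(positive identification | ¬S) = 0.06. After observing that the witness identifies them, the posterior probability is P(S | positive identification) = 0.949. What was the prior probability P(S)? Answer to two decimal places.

In odds form, posterior odds = prior odds × likelihood ratio, so prior odds = posterior odds ÷ LR.
Posterior odds = 0.949/(1−0.949) = 18.6078. LR = 0.66/0.06 = 11.0000.
Prior odds = 18.6078/11.0000 = 1.6916, so P(S) = 1.6916/(1+1.6916) ≈ 0.63.

P(S) = 0.63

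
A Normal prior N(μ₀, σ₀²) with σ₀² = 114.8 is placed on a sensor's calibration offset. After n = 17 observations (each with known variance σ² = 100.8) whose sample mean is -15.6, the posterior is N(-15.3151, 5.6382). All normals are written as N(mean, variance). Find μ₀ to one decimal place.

With known observation variance, the Normal–Normal posterior has precision τ_n = τ₀ + n/σ² and mean μ_n = (τ₀μ₀ + (n/σ²)x̄)/τ_n.
Here τ₀ = 1/114.8 = 0.008711 and τ_data = 17/100.8 = 0.168651, so τ_n = 0.177362.
Rearranging for μ₀: μ₀ = (μ_n·τ_n − τ_data·x̄)/τ₀ = (-15.3151·0.177362 − 0.168651·-15.6) / 0.008711 = -0.085361/0.008711 ≈ -9.8.

μ₀ = -9.8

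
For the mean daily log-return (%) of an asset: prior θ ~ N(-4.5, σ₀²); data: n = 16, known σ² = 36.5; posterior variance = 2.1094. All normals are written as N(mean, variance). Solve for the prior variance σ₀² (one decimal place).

σ₀² = 28.0

Posterior precision equals prior precision plus data precision: 1/σ_n² = 1/σ₀² + n/σ².
So 1/σ₀² = 1/2.1094 − 16/36.5 = 0.474068 − 0.438356 = 0.035712.
Hence σ₀² = 1/0.035712 ≈ 28.0.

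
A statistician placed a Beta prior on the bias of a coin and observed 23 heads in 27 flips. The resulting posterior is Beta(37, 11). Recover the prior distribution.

Beta(14, 7)

A Beta(α, β) prior with s successes and f failures in binomial data gives a Beta(α+s, β+f) posterior.
So α = 37 − 23 = 14 and β = 11 − 4 = 7.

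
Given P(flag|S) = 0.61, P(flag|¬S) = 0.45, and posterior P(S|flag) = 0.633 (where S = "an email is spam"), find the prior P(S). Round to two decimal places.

P(S) = 0.56

Bayes' rule in odds form gives O(S|E) = O(S)·[P(E|S)/P(E|¬S)], hence O(S) = O(S|E)/LR.
Posterior odds = 0.633/(1−0.633) = 1.7248. LR = 0.61/0.45 = 1.3556.
Prior odds = 1.7248/1.3556 = 1.2724, so P(S) = 1.2724/(1+1.2724) ≈ 0.56.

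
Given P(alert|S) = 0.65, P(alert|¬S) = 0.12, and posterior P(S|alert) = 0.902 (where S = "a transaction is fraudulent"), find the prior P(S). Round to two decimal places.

P(S) = 0.63

Bayes' rule in odds form gives O(S|E) = O(S)·[P(E|S)/P(E|¬S)], hence O(S) = O(S|E)/LR.
Posterior odds = 0.902/(1−0.902) = 9.2041. LR = 0.65/0.12 = 5.4167.
Prior odds = 9.2041/5.4167 = 1.6992, so P(S) = 1.6992/(1+1.6992) ≈ 0.63.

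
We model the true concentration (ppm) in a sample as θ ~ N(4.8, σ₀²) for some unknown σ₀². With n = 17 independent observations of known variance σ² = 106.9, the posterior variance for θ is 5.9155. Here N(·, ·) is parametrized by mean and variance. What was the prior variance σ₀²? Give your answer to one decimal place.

Posterior precision equals prior precision plus data precision: 1/σ_n² = 1/σ₀² + n/σ².
So 1/σ₀² = 1/5.9155 − 17/106.9 = 0.169047 − 0.159027 = 0.010020.
Hence σ₀² = 1/0.010020 ≈ 99.8.

σ₀² = 99.8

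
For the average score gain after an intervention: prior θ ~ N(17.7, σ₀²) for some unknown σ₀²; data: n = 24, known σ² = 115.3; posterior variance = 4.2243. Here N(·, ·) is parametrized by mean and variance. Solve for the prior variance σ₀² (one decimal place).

Posterior precision equals prior precision plus data precision: 1/σ_n² = 1/σ₀² + n/σ².
So 1/σ₀² = 1/4.2243 − 24/115.3 = 0.236726 − 0.208153 = 0.028573.
Hence σ₀² = 1/0.028573 ≈ 35.0.

σ₀² = 35.0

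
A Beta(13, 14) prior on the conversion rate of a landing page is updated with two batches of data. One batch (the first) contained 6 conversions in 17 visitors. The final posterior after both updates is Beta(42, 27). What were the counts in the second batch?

23 conversions and 2 bounces

Because Beta–binomial updating is additive in the counts, the combined data contributed (α_post−α_prior, β_post−β_prior) successes and failures.
Total across both batches: 42−13=29 conversions, 27−14=13 bounces.
Subtract the first batch: 29−6=23 conversions and 13−11=2 bounces.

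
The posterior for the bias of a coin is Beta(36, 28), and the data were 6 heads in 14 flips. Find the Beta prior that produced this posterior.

Beta(30, 20)

Beta is conjugate to the binomial likelihood: posterior = Beta(a+s, b+f).
So a = 36 − 6 = 30 and b = 28 − 8 = 20.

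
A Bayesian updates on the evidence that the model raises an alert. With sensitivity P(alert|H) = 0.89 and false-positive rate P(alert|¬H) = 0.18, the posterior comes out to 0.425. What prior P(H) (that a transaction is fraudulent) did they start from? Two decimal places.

P(H) = 0.13

In odds form, posterior odds = prior odds × likelihood ratio, so prior odds = posterior odds ÷ LR.
Posterior odds = 0.425/(1−0.425) = 0.7391. LR = 0.89/0.18 = 4.9444.
Prior odds = 0.7391/4.9444 = 0.1495, so P(H) = 0.1495/(1+0.1495) ≈ 0.13.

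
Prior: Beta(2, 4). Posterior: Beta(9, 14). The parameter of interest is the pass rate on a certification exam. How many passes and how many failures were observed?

A Beta(α, β) prior with s successes and f failures in binomial data gives a Beta(α+s, β+f) posterior.
Match parameters: s=9−2=7, f=14−4=10.

7 passes and 10 failures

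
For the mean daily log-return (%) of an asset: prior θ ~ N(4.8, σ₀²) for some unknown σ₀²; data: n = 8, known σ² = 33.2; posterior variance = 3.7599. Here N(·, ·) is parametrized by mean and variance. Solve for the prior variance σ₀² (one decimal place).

For the Normal–Normal model with known σ², precisions add: τ_n = τ₀ + n/σ².
So 1/σ₀² = 1/3.7599 − 8/33.2 = 0.265965 − 0.240964 = 0.025001.
Hence σ₀² = 1/0.025001 ≈ 40.0.

σ₀² = 40.0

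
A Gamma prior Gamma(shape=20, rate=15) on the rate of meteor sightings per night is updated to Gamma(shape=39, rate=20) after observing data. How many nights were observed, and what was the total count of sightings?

Gamma–Poisson conjugacy: posterior shape = α + Σxᵢ, posterior rate = β + n.
Matching: Σxᵢ = 39 − 20 = 19 and n = 20 − 15 = 5.

n = 5 nights with total 19 sightings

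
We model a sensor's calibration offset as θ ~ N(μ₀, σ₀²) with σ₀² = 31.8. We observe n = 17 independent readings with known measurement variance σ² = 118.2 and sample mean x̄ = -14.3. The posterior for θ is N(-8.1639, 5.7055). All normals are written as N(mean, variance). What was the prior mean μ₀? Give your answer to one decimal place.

The posterior mean is a precision-weighted average: μ_n = (τ₀μ₀ + τ_data·x̄)/(τ₀+τ_data), with τ₀=1/σ₀² and τ_data=n/σ².
Here τ₀ = 1/31.8 = 0.031447 and τ_data = 17/118.2 = 0.143824, so τ_n = 0.175271.
Rearranging for μ₀: μ₀ = (μ_n·τ_n − τ_data·x̄)/τ₀ = (-8.1639·0.175271 − 0.143824·-14.3) / 0.031447 = 0.625788/0.031447 ≈ 19.9.

μ₀ = 19.9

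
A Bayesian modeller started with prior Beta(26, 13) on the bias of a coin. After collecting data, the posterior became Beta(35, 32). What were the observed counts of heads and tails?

A Beta(a, b) prior with s successes and f failures in binomial data gives a Beta(a+s, b+f) posterior.
Match parameters: s=35−26=9, f=32−13=19.

9 heads and 19 tails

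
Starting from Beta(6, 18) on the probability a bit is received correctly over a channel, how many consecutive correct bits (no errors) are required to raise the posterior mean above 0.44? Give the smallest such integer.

k = 9

After k correct bits and 0 errors the posterior is Beta(6+k, 18), with mean (6+k)/(6+18+k).
Set (6+k)/(24+k) > 0.44 and solve: k > (0.44·24 − 6)/(1 − 0.44) = 8.143.
The smallest integer exceeding 8.143 is 9.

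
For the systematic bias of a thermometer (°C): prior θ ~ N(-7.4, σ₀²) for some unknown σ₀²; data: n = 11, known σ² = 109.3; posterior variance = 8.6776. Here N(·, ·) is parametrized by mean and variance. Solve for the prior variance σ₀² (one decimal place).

σ₀² = 68.5

Posterior precision equals prior precision plus data precision: 1/σ_n² = 1/σ₀² + n/σ².
So 1/σ₀² = 1/8.6776 − 11/109.3 = 0.115239 − 0.100640 = 0.014599.
Hence σ₀² = 1/0.014599 ≈ 68.5.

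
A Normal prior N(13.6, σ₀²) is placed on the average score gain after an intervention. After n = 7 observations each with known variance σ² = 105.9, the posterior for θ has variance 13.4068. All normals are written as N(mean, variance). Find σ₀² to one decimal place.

σ₀² = 117.8

For the Normal–Normal model with known σ², precisions add: τ_n = τ₀ + n/σ².
So 1/σ₀² = 1/13.4068 − 7/105.9 = 0.074589 − 0.066100 = 0.008489.
Hence σ₀² = 1/0.008489 ≈ 117.8.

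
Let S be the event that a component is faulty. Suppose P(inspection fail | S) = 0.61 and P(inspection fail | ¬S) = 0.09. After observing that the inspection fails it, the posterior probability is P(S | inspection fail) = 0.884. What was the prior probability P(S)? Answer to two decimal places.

Bayes' rule in odds form gives O(S|E) = O(S)·[P(E|S)/P(E|¬S)], hence O(S) = O(S|E)/LR.
Posterior odds = 0.884/(1−0.884) = 7.6207. LR = 0.61/0.09 = 6.7778.
Prior odds = 7.6207/6.7778 = 1.1244, so P(S) = 1.1244/(1+1.1244) ≈ 0.53.

P(S) = 0.53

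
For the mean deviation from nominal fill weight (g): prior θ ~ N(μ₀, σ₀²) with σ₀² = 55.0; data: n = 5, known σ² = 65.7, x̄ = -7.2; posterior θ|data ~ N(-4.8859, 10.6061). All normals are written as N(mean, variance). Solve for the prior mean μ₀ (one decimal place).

μ₀ = 4.8

With known observation variance, the Normal–Normal posterior has precision τ_n = τ₀ + n/σ² and mean μ_n = (τ₀μ₀ + (n/σ²)x̄)/τ_n.
Here τ₀ = 1/55.0 = 0.018182 and τ_data = 5/65.7 = 0.076104, so τ_n = 0.094286.
Rearranging for μ₀: μ₀ = (μ_n·τ_n − τ_data·x̄)/τ₀ = (-4.8859·0.094286 − 0.076104·-7.2) / 0.018182 = 0.087277/0.018182 ≈ 4.8.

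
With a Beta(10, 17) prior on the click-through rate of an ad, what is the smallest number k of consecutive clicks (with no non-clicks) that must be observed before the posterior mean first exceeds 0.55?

k = 11

After k clicks and 0 non-clicks the posterior is Beta(10+k, 17), with mean (10+k)/(10+17+k).
Set (10+k)/(27+k) > 0.55 and solve: k > (0.55·27 − 10)/(1 − 0.55) = 10.778.
The smallest integer exceeding 10.778 is 11, and checking k=11: (21)/(38) = 0.5526 > 0.55.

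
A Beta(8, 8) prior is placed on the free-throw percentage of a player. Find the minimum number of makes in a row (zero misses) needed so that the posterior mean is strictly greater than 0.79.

After k makes and 0 misses the posterior is Beta(8+k, 8), with mean (8+k)/(8+8+k).
Set (8+k)/(16+k) > 0.79 and solve: k > (0.79·16 − 8)/(1 − 0.79) = 22.095.
The smallest integer exceeding 22.095 is 23.

k = 23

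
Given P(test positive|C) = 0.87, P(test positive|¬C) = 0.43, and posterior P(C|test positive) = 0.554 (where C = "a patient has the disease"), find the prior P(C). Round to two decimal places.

In odds form, posterior odds = prior odds × likelihood ratio, so prior odds = posterior odds ÷ LR.
Posterior odds = 0.554/(1−0.554) = 1.2422. LR = 0.87/0.43 = 2.0233.
Prior odds = 1.2422/2.0233 = 0.6139, so P(C) = 0.6139/(1+0.6139) ≈ 0.38.

P(C) = 0.38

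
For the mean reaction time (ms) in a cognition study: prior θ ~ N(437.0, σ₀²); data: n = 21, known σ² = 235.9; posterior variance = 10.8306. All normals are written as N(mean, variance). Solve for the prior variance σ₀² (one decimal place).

σ₀² = 302.1

For the Normal–Normal model with known σ², precisions add: τ_n = τ₀ + n/σ².
So 1/σ₀² = 1/10.8306 − 21/235.9 = 0.092331 − 0.089021 = 0.003310.
Hence σ₀² = 1/0.003310 ≈ 302.1.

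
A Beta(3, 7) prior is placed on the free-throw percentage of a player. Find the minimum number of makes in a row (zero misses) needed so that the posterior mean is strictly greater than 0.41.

k = 2

After k makes and 0 misses the posterior is Beta(3+k, 7), with mean (3+k)/(3+7+k).
Set (3+k)/(10+k) > 0.41 and solve: k > (0.41·10 − 3)/(1 − 0.41) = 1.864.
The smallest integer exceeding 1.864 is 2, and checking k=2: (5)/(12) = 0.4167 > 0.41.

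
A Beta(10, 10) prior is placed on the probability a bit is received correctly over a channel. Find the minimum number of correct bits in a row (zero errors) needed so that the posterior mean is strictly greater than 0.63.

k = 8

After k correct bits and 0 errors the posterior is Beta(10+k, 10), with mean (10+k)/(10+10+k).
Set (10+k)/(20+k) > 0.63 and solve: k > (0.63·20 − 10)/(1 − 0.63) = 7.027.
The smallest integer exceeding 7.027 is 8, and checking k=8: (18)/(28) = 0.6429 > 0.63.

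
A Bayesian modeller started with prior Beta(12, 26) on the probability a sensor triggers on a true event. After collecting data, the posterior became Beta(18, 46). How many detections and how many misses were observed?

Under Beta–binomial conjugacy the posterior parameters are (a+s, b+f).
Match parameters: s=18−12=6, f=46−26=20.

6 detections and 20 misses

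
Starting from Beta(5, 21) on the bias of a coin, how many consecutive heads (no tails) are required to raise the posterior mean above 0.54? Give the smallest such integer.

After k heads and 0 tails the posterior is Beta(5+k, 21), with mean (5+k)/(5+21+k).
Set (5+k)/(26+k) > 0.54 and solve: k > (0.54·26 − 5)/(1 − 0.54) = 19.652.
The smallest integer exceeding 19.652 is 20.

k = 20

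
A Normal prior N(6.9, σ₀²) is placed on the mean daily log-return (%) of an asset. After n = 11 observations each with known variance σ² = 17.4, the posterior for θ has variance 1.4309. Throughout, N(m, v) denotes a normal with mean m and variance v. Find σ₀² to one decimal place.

σ₀² = 15.0

For the Normal–Normal model with known σ², precisions add: τ_n = τ₀ + n/σ².
So 1/σ₀² = 1/1.4309 − 11/17.4 = 0.698861 − 0.632184 = 0.066677.
Hence σ₀² = 1/0.066677 ≈ 15.0.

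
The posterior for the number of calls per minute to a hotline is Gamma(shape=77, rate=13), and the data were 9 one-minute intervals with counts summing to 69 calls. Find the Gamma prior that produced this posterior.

Gamma(shape=8, rate=4)

A Gamma(α, β) prior (rate parametrization) on a Poisson rate with n observations summing to S gives posterior Gamma(α+S, β+n).
So α = 77 − 69 = 8 and β = 13 − 9 = 4.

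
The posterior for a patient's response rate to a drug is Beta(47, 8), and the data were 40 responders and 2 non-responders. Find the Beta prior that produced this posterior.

A Beta(a, b) prior with s successes and f failures in binomial data gives a Beta(a+s, b+f) posterior.
Subtract the data counts: 47−40=7, 8−2=6.

Beta(7, 6)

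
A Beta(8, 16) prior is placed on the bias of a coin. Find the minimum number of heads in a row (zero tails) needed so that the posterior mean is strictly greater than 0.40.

After k heads and 0 tails the posterior is Beta(8+k, 16), with mean (8+k)/(8+16+k).
Set (8+k)/(24+k) > 0.40 and solve: k > (0.40·24 − 8)/(1 − 0.40) = 2.667.
The smallest integer exceeding 2.667 is 3.

k = 3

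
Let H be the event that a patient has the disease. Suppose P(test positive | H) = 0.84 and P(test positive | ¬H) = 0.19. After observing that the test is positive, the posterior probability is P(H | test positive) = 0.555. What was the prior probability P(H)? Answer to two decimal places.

Bayes' rule in odds form gives O(H|E) = O(H)·[P(E|H)/P(E|¬H)], hence O(H) = O(H|E)/LR.
Posterior odds = 0.555/(1−0.555) = 1.2472. LR = 0.84/0.19 = 4.4211.
Prior odds = 1.2472/4.4211 = 0.2821, so P(H) = 0.2821/(1+0.2821) ≈ 0.22.

P(H) = 0.22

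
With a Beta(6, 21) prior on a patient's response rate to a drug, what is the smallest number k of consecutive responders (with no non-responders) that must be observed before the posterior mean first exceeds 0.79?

k = 74

After k responders and 0 non-responders the posterior is Beta(6+k, 21), with mean (6+k)/(6+21+k).
Set (6+k)/(27+k) > 0.79 and solve: k > (0.79·27 − 6)/(1 − 0.79) = 73.000.
The smallest integer exceeding 73.000 is 74.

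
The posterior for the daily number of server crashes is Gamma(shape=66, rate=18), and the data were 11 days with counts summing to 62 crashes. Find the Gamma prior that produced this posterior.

A Gamma(α, β) prior (rate parametrization) on a Poisson rate with n observations summing to S gives posterior Gamma(α+S, β+n).
So α = 66 − 62 = 4 and β = 18 − 11 = 7.

Gamma(shape=4, rate=7)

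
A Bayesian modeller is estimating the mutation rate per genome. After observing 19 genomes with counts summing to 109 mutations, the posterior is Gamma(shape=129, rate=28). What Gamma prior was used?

Gamma–Poisson conjugacy: posterior shape = α + Σxᵢ, posterior rate = β + n.
So α = 129 − 109 = 20 and β = 28 − 19 = 9.

Gamma(shape=20, rate=9)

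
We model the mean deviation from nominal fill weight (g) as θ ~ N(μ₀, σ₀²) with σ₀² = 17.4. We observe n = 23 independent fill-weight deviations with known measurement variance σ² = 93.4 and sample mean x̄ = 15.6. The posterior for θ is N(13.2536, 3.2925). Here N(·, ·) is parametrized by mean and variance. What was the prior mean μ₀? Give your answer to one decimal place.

With known observation variance, the Normal–Normal posterior has precision τ_n = τ₀ + n/σ² and mean μ_n = (τ₀μ₀ + (n/σ²)x̄)/τ_n.
Here τ₀ = 1/17.4 = 0.057471 and τ_data = 23/93.4 = 0.246253, so τ_n = 0.303724.
Rearranging for μ₀: μ₀ = (μ_n·τ_n − τ_data·x̄)/τ₀ = (13.2536·0.303724 − 0.246253·15.6) / 0.057471 = 0.183890/0.057471 ≈ 3.2.

μ₀ = 3.2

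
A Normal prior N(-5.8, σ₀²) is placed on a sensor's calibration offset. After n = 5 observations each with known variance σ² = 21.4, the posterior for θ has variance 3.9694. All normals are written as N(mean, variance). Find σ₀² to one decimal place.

σ₀² = 54.7

Posterior precision equals prior precision plus data precision: 1/σ_n² = 1/σ₀² + n/σ².
So 1/σ₀² = 1/3.9694 − 5/21.4 = 0.251927 − 0.233645 = 0.018282.
Hence σ₀² = 1/0.018282 ≈ 54.7.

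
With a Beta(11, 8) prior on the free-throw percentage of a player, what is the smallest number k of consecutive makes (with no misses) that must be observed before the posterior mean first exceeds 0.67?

k = 6

After k makes and 0 misses the posterior is Beta(11+k, 8), with mean (11+k)/(11+8+k).
Set (11+k)/(19+k) > 0.67 and solve: k > (0.67·19 − 11)/(1 − 0.67) = 5.242.
The smallest integer exceeding 5.242 is 6, and checking k=6: (17)/(25) = 0.6800 > 0.67.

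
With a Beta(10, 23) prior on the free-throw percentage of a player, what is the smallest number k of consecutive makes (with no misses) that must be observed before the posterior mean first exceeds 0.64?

k = 31

After k makes and 0 misses the posterior is Beta(10+k, 23), with mean (10+k)/(10+23+k).
Set (10+k)/(33+k) > 0.64 and solve: k > (0.64·33 − 10)/(1 − 0.64) = 30.889.
The smallest integer exceeding 30.889 is 31, and checking k=31: (41)/(64) = 0.6406 > 0.64.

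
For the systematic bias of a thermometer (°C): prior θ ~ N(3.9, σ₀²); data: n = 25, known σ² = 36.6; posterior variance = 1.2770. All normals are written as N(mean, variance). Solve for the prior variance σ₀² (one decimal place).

For the Normal–Normal model with known σ², precisions add: τ_n = τ₀ + n/σ².
So 1/σ₀² = 1/1.2770 − 25/36.6 = 0.783085 − 0.683060 = 0.100025.
Hence σ₀² = 1/0.100025 ≈ 10.0.

σ₀² = 10.0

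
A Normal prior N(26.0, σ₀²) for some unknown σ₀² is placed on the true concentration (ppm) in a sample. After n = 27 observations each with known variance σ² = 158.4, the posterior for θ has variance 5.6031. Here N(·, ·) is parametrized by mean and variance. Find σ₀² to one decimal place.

σ₀² = 124.7

For the Normal–Normal model with known σ², precisions add: τ_n = τ₀ + n/σ².
So 1/σ₀² = 1/5.6031 − 27/158.4 = 0.178473 − 0.170455 = 0.008018.
Hence σ₀² = 1/0.008018 ≈ 124.7.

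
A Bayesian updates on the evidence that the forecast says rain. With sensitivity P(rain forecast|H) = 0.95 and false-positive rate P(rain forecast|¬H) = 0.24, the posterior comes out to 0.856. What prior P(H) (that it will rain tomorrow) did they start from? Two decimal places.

P(H) = 0.60

In odds form, posterior odds = prior odds × likelihood ratio, so prior odds = posterior odds ÷ LR.
Posterior odds = 0.856/(1−0.856) = 5.9444. LR = 0.95/0.24 = 3.9583.
Prior odds = 5.9444/3.9583 = 1.5018, so P(H) = 1.5018/(1+1.5018) ≈ 0.60.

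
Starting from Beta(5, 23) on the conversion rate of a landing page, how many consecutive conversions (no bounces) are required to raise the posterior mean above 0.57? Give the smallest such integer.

After k conversions and 0 bounces the posterior is Beta(5+k, 23), with mean (5+k)/(5+23+k).
Set (5+k)/(28+k) > 0.57 and solve: k > (0.57·28 − 5)/(1 − 0.57) = 25.488.
The smallest integer exceeding 25.488 is 26.

k = 26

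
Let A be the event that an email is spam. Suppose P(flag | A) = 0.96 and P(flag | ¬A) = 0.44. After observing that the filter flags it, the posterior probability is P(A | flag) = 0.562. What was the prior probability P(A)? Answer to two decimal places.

P(A) = 0.37

In odds form, posterior odds = prior odds × likelihood ratio, so prior odds = posterior odds ÷ LR.
Posterior odds = 0.562/(1−0.562) = 1.2831. LR = 0.96/0.44 = 2.1818.
Prior odds = 1.2831/2.1818 = 0.5881, so P(A) = 0.5881/(1+0.5881) ≈ 0.37.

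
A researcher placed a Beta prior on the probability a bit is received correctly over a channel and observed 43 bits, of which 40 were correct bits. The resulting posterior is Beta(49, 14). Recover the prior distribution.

A Beta(α, β) prior with s successes and f failures in binomial data gives a Beta(α+s, β+f) posterior.
So α = 49 − 40 = 9 and β = 14 − 3 = 11.

Beta(9, 11)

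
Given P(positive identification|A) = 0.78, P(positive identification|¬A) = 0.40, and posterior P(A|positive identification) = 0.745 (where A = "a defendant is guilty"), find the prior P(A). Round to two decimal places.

Bayes' rule in odds form gives O(A|E) = O(A)·[P(E|A)/P(E|¬A)], hence O(A) = O(A|E)/LR.
Posterior odds = 0.745/(1−0.745) = 2.9216. LR = 0.78/0.40 = 1.9500.
Prior odds = 2.9216/1.9500 = 1.4983, so P(A) = 1.4983/(1+1.4983) ≈ 0.60.

P(A) = 0.60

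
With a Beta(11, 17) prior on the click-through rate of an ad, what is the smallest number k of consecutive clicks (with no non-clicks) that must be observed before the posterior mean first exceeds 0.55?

k = 10

After k clicks and 0 non-clicks the posterior is Beta(11+k, 17), with mean (11+k)/(11+17+k).
Set (11+k)/(28+k) > 0.55 and solve: k > (0.55·28 − 11)/(1 − 0.55) = 9.778.
The smallest integer exceeding 9.778 is 10, and checking k=10: (21)/(38) = 0.5526 > 0.55.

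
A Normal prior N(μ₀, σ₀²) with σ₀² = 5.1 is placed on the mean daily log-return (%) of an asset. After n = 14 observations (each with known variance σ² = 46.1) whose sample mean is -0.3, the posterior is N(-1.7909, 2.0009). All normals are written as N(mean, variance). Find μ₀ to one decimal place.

μ₀ = -4.1

With known observation variance, the Normal–Normal posterior has precision τ_n = τ₀ + n/σ² and mean μ_n = (τ₀μ₀ + (n/σ²)x̄)/τ_n.
Here τ₀ = 1/5.1 = 0.196078 and τ_data = 14/46.1 = 0.303688, so τ_n = 0.499766.
Rearranging for μ₀: μ₀ = (μ_n·τ_n − τ_data·x̄)/τ₀ = (-1.7909·0.499766 − 0.303688·-0.3) / 0.196078 = -0.803925/0.196078 ≈ -4.1.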